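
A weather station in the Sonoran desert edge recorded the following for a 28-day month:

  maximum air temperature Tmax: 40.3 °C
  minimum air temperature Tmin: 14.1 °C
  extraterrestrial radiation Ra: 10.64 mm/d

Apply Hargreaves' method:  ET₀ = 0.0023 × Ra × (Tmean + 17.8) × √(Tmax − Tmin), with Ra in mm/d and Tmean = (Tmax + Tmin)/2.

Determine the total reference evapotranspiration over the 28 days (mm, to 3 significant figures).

Tmean = (40.3 + 14.1)/2 = 27.20 °C
ET₀ = 0.0023 × 10.64 × (27.20 + 17.8) × √26.2 = 0.0023 × 10.64 × 45.00 × 5.1186 = 5.6368 mm/d
Over 28 days: 5.6368 × 28 = 157.830 mm

158 mm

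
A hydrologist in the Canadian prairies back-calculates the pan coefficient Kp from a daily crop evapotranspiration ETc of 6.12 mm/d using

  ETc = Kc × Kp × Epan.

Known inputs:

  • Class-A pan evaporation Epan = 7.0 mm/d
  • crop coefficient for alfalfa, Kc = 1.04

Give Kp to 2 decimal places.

ETc = Kc × Kp × Epan  ⇒  Kp = ETc / (Kc × Epan)
Kp = 6.12 / (1.04 × 7.0) = 6.12 / 7.280 = 0.8407

0.84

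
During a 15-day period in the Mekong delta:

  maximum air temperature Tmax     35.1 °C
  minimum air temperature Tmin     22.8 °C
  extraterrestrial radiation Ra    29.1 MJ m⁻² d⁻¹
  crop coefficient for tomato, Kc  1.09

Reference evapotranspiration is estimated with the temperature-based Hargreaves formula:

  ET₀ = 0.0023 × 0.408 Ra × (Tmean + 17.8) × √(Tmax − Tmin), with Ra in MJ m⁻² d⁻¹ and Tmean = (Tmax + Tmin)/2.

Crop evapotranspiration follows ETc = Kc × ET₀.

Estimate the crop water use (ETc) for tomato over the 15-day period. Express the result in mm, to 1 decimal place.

73.2 mm

Tmean = (35.1 + 22.8)/2 = 28.95 °C
0.408 Ra = 0.408 × 29.1 = 11.8728 mm/d equivalent
ET₀ = 0.0023 × 11.8728 × (28.95 + 17.8) × √12.3 = 0.0023 × 11.8728 × 46.75 × 3.5071 = 4.4772 mm/d
ETc = Kc × ET₀ = 1.09 × 4.4772 = 4.8801 mm/d
Over 15 days: 4.8801 × 15 = 73.202 mm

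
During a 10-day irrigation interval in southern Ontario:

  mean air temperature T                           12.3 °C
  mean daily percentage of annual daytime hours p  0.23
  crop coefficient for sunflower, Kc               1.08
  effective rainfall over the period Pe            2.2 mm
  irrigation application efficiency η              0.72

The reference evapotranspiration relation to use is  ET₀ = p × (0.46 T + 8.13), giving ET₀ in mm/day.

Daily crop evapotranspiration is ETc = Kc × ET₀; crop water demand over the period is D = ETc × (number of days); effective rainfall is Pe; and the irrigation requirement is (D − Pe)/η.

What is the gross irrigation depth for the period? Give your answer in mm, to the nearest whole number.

45 mm

ET₀ = 0.23 × (0.46 × 12.3 + 8.13) = 0.23 × 13.788 = 3.1712 mm/d
ETc = Kc × ET₀ = 1.08 × 3.1712 = 3.4249 mm/d
Crop demand D = ETc × 10 d = 3.4249 × 10 = 34.249 mm
D − Pe = 34.249 − 2.2 = 32.049 mm
Gross irrigation = 32.049 / 0.72 = 44.513 mm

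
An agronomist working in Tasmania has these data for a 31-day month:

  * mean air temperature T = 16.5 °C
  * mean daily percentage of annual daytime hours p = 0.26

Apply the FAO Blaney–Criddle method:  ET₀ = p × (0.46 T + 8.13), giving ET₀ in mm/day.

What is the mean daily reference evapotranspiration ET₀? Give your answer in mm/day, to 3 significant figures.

ET₀ = 0.26 × (0.46 × 16.5 + 8.13) = 0.26 × 15.720 = 4.0872 mm/d

4.09 mm/day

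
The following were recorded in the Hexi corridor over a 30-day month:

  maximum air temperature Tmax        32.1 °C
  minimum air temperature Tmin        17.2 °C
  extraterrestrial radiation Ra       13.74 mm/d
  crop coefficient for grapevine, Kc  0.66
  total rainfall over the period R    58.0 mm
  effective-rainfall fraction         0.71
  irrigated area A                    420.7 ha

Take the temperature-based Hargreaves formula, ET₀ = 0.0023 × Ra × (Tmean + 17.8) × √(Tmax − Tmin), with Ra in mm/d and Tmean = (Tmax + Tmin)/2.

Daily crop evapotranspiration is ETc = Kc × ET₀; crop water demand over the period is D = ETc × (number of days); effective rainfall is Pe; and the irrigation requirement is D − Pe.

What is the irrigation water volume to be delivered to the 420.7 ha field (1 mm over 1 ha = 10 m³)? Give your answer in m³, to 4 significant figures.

258100 m³

Tmean = (32.1 + 17.2)/2 = 24.65 °C
ET₀ = 0.0023 × 13.74 × (24.65 + 17.8) × √14.9 = 0.0023 × 13.74 × 42.45 × 3.8601 = 5.1783 mm/d
ETc = Kc × ET₀ = 0.66 × 5.1783 = 3.4177 mm/d
Crop demand D = ETc × 30 d = 3.4177 × 30 = 102.531 mm
Pe = 0.71 × 58.0 = 41.180 mm
D − Pe = 102.531 − 41.180 = 61.351 mm
Volume = 61.351 mm × 420.7 ha × 10 = 258103.7 m³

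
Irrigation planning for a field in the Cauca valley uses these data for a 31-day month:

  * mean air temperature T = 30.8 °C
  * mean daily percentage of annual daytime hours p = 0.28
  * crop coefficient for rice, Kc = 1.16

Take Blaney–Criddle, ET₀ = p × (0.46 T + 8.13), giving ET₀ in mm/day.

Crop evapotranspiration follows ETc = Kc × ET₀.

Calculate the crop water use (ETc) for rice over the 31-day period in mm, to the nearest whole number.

225 mm

ET₀ = 0.28 × (0.46 × 30.8 + 8.13) = 0.28 × 22.298 = 6.2434 mm/d
ETc = Kc × ET₀ = 1.16 × 6.2434 = 7.2423 mm/d
Over 31 days: 7.2423 × 31 = 224.511 mm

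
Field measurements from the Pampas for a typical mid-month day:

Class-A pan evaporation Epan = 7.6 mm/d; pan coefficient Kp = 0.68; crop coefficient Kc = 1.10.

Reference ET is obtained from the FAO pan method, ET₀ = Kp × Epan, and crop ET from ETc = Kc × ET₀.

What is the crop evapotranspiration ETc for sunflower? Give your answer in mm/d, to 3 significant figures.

5.68 mm/d

ET₀ = 0.68 × 7.6 = 5.1680 mm/d
ETc = Kc × ET₀ = 1.10 × 5.1680 = 5.6848 mm/d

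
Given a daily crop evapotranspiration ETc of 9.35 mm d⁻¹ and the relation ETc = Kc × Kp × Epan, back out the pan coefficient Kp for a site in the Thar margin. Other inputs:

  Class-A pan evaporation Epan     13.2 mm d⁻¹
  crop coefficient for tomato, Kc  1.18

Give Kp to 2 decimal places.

ETc = Kc × Kp × Epan  ⇒  Kp = ETc / (Kc × Epan)
Kp = 9.35 / (1.18 × 13.2) = 9.35 / 15.576 = 0.6003

0.60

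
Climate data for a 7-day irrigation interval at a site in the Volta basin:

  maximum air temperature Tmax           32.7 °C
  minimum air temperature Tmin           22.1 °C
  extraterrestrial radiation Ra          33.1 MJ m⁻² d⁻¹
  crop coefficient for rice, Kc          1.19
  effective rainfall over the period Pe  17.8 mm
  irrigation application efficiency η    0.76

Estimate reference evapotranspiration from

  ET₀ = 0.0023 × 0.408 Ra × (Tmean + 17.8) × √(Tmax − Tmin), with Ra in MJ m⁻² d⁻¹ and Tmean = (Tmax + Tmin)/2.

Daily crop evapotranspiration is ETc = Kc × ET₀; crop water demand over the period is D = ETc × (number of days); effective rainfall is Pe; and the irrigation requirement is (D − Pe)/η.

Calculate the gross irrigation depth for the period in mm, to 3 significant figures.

Tmean = (32.7 + 22.1)/2 = 27.40 °C
0.408 Ra = 0.408 × 33.1 = 13.5048 mm/d equivalent
ET₀ = 0.0023 × 13.5048 × (27.40 + 17.8) × √10.6 = 0.0023 × 13.5048 × 45.20 × 3.2558 = 4.5710 mm/d
ETc = Kc × ET₀ = 1.19 × 4.5710 = 5.4395 mm/d
Crop demand D = ETc × 7 d = 5.4395 × 7 = 38.077 mm
D − Pe = 38.077 − 17.8 = 20.277 mm
Gross irrigation = 20.277 / 0.76 = 26.680 mm

26.7 mm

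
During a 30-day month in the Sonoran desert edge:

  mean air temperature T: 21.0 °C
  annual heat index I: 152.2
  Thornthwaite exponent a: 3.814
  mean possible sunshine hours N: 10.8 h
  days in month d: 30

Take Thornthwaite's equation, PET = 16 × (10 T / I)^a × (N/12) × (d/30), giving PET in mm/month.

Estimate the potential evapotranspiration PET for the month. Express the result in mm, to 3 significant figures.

10T/I = 10 × 21.0 / 152.2 = 1.3798
(10T/I)^a = 1.3798^3.814 = 3.4140
Uncorrected PET = 16 × 3.4140 = 54.624 mm
Correction = (N/12)(d/30) = (10.8/12)(30/30) = 0.9000
PET = 54.624 × 0.9000 = 49.162 mm/month

49.2 mm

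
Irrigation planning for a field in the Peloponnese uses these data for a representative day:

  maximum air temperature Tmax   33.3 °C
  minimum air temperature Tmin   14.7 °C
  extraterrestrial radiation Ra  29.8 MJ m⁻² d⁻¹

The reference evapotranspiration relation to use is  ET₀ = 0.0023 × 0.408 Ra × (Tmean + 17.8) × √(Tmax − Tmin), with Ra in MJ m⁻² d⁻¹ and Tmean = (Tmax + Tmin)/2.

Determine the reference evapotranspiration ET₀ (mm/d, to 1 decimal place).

5.0 mm/d

Tmean = (33.3 + 14.7)/2 = 24.00 °C
0.408 Ra = 0.408 × 29.8 = 12.1584 mm/d equivalent
ET₀ = 0.0023 × 12.1584 × (24.00 + 17.8) × √18.6 = 0.0023 × 12.1584 × 41.80 × 4.3128 = 5.0413 mm/d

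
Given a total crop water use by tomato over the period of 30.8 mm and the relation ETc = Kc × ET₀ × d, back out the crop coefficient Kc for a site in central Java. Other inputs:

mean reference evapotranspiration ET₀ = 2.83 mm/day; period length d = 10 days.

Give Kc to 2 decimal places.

ETc = Kc × ET₀ × d  ⇒  Kc = ETc / (ET₀ × d)
Kc = 30.8 / (2.83 × 10) = 30.8 / 28.30 = 1.0883

1.09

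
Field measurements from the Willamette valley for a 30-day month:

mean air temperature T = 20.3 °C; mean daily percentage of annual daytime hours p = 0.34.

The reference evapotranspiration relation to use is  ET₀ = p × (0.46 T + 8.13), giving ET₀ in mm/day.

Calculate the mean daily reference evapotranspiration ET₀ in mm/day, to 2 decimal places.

5.94 mm/day

ET₀ = 0.34 × (0.46 × 20.3 + 8.13) = 0.34 × 17.468 = 5.9391 mm/d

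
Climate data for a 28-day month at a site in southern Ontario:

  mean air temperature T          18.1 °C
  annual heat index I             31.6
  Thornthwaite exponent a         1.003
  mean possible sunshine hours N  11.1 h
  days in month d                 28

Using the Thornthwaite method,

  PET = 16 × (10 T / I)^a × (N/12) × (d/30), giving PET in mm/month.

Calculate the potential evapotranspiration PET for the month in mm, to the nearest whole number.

80 mm

10T/I = 10 × 18.1 / 31.6 = 5.7278
(10T/I)^a = 5.7278^1.003 = 5.7579
Uncorrected PET = 16 × 5.7579 = 92.126 mm
Correction = (N/12)(d/30) = (11.1/12)(28/30) = 0.8633
PET = 92.126 × 0.8633 = 79.532 mm/month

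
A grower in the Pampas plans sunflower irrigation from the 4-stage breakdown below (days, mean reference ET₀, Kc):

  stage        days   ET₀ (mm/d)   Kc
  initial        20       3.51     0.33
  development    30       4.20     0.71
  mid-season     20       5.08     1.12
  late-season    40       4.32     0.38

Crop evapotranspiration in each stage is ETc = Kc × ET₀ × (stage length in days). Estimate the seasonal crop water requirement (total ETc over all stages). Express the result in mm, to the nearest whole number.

initial: 0.33 × 3.51 × 20 = 23.17 mm
development: 0.71 × 4.20 × 30 = 89.46 mm
mid-season: 1.12 × 5.08 × 20 = 113.79 mm
late-season: 0.38 × 4.32 × 40 = 65.66 mm
Seasonal total = 292.08 mm

292 mm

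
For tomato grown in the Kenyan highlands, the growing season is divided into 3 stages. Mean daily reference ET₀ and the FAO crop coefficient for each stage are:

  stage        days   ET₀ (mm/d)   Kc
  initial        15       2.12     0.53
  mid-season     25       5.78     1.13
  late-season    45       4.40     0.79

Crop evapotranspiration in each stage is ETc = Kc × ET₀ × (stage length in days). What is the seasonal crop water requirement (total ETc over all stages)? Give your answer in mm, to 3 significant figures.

initial: 0.53 × 2.12 × 15 = 16.85 mm
mid-season: 1.13 × 5.78 × 25 = 163.29 mm
late-season: 0.79 × 4.40 × 45 = 156.42 mm
Seasonal total = 336.56 mm

337 mm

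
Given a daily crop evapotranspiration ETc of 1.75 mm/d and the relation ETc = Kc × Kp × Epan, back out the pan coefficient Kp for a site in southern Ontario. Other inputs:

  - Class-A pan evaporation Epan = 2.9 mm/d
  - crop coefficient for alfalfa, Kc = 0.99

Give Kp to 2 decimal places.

0.61

ETc = Kc × Kp × Epan  ⇒  Kp = ETc / (Kc × Epan)
Kp = 1.75 / (0.99 × 2.9) = 1.75 / 2.871 = 0.6095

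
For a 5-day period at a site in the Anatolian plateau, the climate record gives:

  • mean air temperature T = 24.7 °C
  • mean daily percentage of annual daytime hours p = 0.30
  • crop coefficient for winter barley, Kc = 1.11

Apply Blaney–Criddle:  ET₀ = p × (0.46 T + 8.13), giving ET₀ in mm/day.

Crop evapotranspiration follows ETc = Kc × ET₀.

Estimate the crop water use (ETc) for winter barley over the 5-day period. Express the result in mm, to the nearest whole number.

ET₀ = 0.30 × (0.46 × 24.7 + 8.13) = 0.30 × 19.492 = 5.8476 mm/d
ETc = Kc × ET₀ = 1.11 × 5.8476 = 6.4908 mm/d
Over 5 days: 6.4908 × 5 = 32.454 mm

32 mm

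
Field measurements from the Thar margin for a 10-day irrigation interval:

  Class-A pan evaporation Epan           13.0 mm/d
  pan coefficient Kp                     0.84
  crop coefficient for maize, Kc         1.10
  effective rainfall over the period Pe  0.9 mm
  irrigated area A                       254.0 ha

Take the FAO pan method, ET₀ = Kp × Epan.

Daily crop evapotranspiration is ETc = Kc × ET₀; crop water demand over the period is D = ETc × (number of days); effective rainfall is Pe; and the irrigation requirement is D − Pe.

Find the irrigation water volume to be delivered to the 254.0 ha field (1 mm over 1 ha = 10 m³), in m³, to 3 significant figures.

303000 m³

ET₀ = 0.84 × 13.0 = 10.9200 mm/d
ETc = Kc × ET₀ = 1.10 × 10.9200 = 12.0120 mm/d
Crop demand D = ETc × 10 d = 12.0120 × 10 = 120.120 mm
D − Pe = 120.120 − 0.9 = 119.220 mm
Volume = 119.220 mm × 254.0 ha × 10 = 302818.8 m³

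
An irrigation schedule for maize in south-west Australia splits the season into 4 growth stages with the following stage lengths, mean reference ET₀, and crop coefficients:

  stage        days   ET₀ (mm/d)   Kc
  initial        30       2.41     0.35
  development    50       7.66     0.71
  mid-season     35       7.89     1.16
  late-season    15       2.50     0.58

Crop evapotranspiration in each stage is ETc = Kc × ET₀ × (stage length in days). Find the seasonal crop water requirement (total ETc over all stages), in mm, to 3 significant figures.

initial: 0.35 × 2.41 × 30 = 25.31 mm
development: 0.71 × 7.66 × 50 = 271.93 mm
mid-season: 1.16 × 7.89 × 35 = 320.33 mm
late-season: 0.58 × 2.50 × 15 = 21.75 mm
Seasonal total = 639.32 mm

639 mm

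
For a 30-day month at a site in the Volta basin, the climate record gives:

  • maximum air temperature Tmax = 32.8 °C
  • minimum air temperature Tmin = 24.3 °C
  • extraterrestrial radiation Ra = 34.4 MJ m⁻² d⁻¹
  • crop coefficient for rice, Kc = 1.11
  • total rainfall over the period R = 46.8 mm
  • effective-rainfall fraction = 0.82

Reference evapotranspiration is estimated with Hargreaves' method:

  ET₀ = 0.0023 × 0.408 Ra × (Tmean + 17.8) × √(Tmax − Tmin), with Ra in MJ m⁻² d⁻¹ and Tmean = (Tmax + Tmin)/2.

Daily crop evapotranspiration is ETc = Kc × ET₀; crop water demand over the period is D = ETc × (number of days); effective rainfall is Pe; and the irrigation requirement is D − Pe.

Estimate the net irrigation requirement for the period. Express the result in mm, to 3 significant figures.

107 mm

Tmean = (32.8 + 24.3)/2 = 28.55 °C
0.408 Ra = 0.408 × 34.4 = 14.0352 mm/d equivalent
ET₀ = 0.0023 × 14.0352 × (28.55 + 17.8) × √8.5 = 0.0023 × 14.0352 × 46.35 × 2.9155 = 4.3622 mm/d
ETc = Kc × ET₀ = 1.11 × 4.3622 = 4.8420 mm/d
Crop demand D = ETc × 30 d = 4.8420 × 30 = 145.260 mm
Pe = 0.82 × 46.8 = 38.376 mm
D − Pe = 145.260 − 38.376 = 106.884 mm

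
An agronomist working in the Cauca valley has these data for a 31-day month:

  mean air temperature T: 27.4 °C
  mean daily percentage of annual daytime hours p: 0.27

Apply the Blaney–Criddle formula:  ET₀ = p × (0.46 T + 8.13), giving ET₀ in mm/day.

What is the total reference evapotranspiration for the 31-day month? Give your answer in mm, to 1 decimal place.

ET₀ = 0.27 × (0.46 × 27.4 + 8.13) = 0.27 × 20.734 = 5.5982 mm/d
Monthly total = 5.5982 × 31 = 173.544 mm

173.5 mm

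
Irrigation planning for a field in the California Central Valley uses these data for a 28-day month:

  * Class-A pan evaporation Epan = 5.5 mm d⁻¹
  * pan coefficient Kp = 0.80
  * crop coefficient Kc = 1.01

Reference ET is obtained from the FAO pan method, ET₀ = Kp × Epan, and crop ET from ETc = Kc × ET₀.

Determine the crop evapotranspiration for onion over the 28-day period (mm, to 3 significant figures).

124 mm

ET₀ = 0.80 × 5.5 = 4.4000 mm/d
ETc = Kc × ET₀ = 1.01 × 4.4000 = 4.4440 mm/d
Over 28 days: 4.4440 × 28 = 124.432 mm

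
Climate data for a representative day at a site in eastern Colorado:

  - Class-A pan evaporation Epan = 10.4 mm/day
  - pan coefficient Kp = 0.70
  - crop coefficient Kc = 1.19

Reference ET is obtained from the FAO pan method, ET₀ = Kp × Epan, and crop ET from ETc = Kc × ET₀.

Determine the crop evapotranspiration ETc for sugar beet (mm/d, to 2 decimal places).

ET₀ = 0.70 × 10.4 = 7.2800 mm/d
ETc = Kc × ET₀ = 1.19 × 7.2800 = 8.6632 mm/d

8.66 mm/d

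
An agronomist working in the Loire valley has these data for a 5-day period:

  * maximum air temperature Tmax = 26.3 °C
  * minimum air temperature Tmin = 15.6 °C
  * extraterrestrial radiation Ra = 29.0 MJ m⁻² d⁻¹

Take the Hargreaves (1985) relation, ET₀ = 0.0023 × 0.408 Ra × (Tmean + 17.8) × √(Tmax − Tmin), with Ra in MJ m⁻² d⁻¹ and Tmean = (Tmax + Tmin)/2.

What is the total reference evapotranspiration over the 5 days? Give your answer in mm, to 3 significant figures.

Tmean = (26.3 + 15.6)/2 = 20.95 °C
0.408 Ra = 0.408 × 29.0 = 11.8320 mm/d equivalent
ET₀ = 0.0023 × 11.8320 × (20.95 + 17.8) × √10.7 = 0.0023 × 11.8320 × 38.75 × 3.2711 = 3.4495 mm/d
Over 5 days: 3.4495 × 5 = 17.248 mm

17.2 mm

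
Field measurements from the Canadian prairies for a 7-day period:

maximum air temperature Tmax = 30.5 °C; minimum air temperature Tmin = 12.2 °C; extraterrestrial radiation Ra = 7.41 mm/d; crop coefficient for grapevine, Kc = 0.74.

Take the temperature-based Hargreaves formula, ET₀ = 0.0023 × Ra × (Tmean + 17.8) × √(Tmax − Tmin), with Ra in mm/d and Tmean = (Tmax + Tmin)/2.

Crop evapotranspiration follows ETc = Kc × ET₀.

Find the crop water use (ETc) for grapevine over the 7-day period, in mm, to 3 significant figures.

Tmean = (30.5 + 12.2)/2 = 21.35 °C
ET₀ = 0.0023 × 7.41 × (21.35 + 17.8) × √18.3 = 0.0023 × 7.41 × 39.15 × 4.2778 = 2.8543 mm/d
ETc = Kc × ET₀ = 0.74 × 2.8543 = 2.1122 mm/d
Over 7 days: 2.1122 × 7 = 14.785 mm

14.8 mm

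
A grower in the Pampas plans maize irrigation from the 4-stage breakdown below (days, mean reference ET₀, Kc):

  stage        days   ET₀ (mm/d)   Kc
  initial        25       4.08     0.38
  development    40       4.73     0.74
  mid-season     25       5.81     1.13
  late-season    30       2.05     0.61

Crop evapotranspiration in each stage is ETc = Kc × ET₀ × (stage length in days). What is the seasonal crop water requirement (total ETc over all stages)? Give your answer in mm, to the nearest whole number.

initial: 0.38 × 4.08 × 25 = 38.76 mm
development: 0.74 × 4.73 × 40 = 140.01 mm
mid-season: 1.13 × 5.81 × 25 = 164.13 mm
late-season: 0.61 × 2.05 × 30 = 37.52 mm
Seasonal total = 380.42 mm

380 mm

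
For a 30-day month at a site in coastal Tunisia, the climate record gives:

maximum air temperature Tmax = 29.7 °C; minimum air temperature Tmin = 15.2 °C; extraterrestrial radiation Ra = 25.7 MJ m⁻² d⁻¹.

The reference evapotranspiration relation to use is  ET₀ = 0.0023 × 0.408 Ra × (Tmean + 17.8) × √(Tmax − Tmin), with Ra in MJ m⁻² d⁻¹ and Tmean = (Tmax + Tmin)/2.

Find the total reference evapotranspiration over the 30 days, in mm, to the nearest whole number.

111 mm

Tmean = (29.7 + 15.2)/2 = 22.45 °C
0.408 Ra = 0.408 × 25.7 = 10.4856 mm/d equivalent
ET₀ = 0.0023 × 10.4856 × (22.45 + 17.8) × √14.5 = 0.0023 × 10.4856 × 40.25 × 3.8079 = 3.6963 mm/d
Over 30 days: 3.6963 × 30 = 110.889 mm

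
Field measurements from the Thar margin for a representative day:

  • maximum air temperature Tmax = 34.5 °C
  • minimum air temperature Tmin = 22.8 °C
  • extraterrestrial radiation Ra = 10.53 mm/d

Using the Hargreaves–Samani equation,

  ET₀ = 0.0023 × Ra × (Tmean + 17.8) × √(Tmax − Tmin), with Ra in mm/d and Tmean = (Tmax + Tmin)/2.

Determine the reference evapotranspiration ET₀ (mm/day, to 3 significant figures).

Tmean = (34.5 + 22.8)/2 = 28.65 °C
ET₀ = 0.0023 × 10.53 × (28.65 + 17.8) × √11.7 = 0.0023 × 10.53 × 46.45 × 3.4205 = 3.8480 mm/d

3.85 mm/day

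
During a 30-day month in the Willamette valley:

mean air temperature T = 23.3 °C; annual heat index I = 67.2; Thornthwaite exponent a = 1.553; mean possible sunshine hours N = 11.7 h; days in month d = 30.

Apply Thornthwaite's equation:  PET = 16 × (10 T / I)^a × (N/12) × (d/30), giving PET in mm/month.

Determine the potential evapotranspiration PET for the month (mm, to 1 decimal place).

107.6 mm

10T/I = 10 × 23.3 / 67.2 = 3.4673
(10T/I)^a = 3.4673^1.553 = 6.8961
Uncorrected PET = 16 × 6.8961 = 110.338 mm
Correction = (N/12)(d/30) = (11.7/12)(30/30) = 0.9750
PET = 110.338 × 0.9750 = 107.580 mm/month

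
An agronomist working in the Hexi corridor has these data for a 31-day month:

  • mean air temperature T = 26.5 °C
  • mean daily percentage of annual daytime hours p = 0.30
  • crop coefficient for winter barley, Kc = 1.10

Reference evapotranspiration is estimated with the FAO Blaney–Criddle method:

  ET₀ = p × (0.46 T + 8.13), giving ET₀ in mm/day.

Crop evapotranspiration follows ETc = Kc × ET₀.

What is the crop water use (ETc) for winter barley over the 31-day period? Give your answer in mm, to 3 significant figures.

ET₀ = 0.30 × (0.46 × 26.5 + 8.13) = 0.30 × 20.320 = 6.0960 mm/d
ETc = Kc × ET₀ = 1.10 × 6.0960 = 6.7056 mm/d
Over 31 days: 6.7056 × 31 = 207.874 mm

208 mm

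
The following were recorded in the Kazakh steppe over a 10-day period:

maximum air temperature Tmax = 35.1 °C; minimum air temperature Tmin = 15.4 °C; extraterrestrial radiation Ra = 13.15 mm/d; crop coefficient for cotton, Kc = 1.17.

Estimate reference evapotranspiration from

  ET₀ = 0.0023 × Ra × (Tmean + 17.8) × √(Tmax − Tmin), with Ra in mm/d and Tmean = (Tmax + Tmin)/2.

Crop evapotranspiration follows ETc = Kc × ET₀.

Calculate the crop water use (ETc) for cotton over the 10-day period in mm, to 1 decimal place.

67.6 mm

Tmean = (35.1 + 15.4)/2 = 25.25 °C
ET₀ = 0.0023 × 13.15 × (25.25 + 17.8) × √19.7 = 0.0023 × 13.15 × 43.05 × 4.4385 = 5.7791 mm/d
ETc = Kc × ET₀ = 1.17 × 5.7791 = 6.7615 mm/d
Over 10 days: 6.7615 × 10 = 67.615 mm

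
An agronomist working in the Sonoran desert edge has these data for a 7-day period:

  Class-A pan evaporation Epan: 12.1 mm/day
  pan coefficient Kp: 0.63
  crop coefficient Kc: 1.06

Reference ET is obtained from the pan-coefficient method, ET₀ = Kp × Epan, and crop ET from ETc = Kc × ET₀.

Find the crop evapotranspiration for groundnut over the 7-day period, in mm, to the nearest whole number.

57 mm

ET₀ = 0.63 × 12.1 = 7.6230 mm/d
ETc = Kc × ET₀ = 1.06 × 7.6230 = 8.0804 mm/d
Over 7 days: 8.0804 × 7 = 56.563 mm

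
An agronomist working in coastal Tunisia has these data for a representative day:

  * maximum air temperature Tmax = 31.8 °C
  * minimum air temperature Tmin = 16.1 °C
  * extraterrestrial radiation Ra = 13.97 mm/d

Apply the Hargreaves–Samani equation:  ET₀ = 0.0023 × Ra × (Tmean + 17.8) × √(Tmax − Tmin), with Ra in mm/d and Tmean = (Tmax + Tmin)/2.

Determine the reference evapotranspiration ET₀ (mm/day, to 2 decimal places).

5.32 mm/day

Tmean = (31.8 + 16.1)/2 = 23.95 °C
ET₀ = 0.0023 × 13.97 × (23.95 + 17.8) × √15.7 = 0.0023 × 13.97 × 41.75 × 3.9623 = 5.3153 mm/d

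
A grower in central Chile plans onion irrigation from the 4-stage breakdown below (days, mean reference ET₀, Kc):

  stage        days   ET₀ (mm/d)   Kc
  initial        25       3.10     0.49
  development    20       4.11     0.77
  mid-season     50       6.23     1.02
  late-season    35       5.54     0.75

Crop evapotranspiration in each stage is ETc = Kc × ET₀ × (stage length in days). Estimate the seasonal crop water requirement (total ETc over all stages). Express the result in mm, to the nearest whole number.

initial: 0.49 × 3.10 × 25 = 37.98 mm
development: 0.77 × 4.11 × 20 = 63.29 mm
mid-season: 1.02 × 6.23 × 50 = 317.73 mm
late-season: 0.75 × 5.54 × 35 = 145.43 mm
Seasonal total = 564.43 mm

564 mm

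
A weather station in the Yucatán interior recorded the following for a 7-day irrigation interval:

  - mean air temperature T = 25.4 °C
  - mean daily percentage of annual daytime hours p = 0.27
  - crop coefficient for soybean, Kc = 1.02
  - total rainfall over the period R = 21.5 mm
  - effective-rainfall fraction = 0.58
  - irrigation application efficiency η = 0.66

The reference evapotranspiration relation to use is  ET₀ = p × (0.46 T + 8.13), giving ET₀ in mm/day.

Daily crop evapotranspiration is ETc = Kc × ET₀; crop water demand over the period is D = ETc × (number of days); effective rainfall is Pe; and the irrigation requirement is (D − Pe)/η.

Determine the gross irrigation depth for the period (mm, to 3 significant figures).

39.0 mm

ET₀ = 0.27 × (0.46 × 25.4 + 8.13) = 0.27 × 19.814 = 5.3498 mm/d
ETc = Kc × ET₀ = 1.02 × 5.3498 = 5.4568 mm/d
Crop demand D = ETc × 7 d = 5.4568 × 7 = 38.198 mm
Pe = 0.58 × 21.5 = 12.470 mm
D − Pe = 38.198 − 12.470 = 25.728 mm
Gross irrigation = 25.728 / 0.66 = 38.982 mm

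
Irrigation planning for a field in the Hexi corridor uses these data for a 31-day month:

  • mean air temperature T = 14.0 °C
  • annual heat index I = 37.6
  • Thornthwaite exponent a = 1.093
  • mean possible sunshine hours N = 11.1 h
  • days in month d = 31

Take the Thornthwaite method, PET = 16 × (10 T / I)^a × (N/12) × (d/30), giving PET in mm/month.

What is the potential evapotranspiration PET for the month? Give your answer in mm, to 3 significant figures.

10T/I = 10 × 14.0 / 37.6 = 3.7234
(10T/I)^a = 3.7234^1.093 = 4.2076
Uncorrected PET = 16 × 4.2076 = 67.322 mm
Correction = (N/12)(d/30) = (11.1/12)(31/30) = 0.9558
PET = 67.322 × 0.9558 = 64.346 mm/month

64.3 mm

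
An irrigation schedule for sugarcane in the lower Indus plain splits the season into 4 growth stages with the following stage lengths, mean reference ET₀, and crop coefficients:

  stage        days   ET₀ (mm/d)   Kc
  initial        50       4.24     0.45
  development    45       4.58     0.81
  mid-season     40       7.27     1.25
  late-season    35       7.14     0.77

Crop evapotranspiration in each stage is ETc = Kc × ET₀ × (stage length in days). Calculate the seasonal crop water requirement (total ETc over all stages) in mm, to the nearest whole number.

818 mm

initial: 0.45 × 4.24 × 50 = 95.40 mm
development: 0.81 × 4.58 × 45 = 166.94 mm
mid-season: 1.25 × 7.27 × 40 = 363.50 mm
late-season: 0.77 × 7.14 × 35 = 192.42 mm
Seasonal total = 818.26 mm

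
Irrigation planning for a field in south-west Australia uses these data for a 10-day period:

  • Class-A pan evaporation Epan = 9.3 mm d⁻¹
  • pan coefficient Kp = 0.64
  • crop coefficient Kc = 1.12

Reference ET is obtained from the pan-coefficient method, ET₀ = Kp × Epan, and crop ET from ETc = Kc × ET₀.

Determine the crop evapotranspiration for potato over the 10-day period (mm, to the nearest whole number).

67 mm

ET₀ = 0.64 × 9.3 = 5.9520 mm/d
ETc = Kc × ET₀ = 1.12 × 5.9520 = 6.6662 mm/d
Over 10 days: 6.6662 × 10 = 66.662 mm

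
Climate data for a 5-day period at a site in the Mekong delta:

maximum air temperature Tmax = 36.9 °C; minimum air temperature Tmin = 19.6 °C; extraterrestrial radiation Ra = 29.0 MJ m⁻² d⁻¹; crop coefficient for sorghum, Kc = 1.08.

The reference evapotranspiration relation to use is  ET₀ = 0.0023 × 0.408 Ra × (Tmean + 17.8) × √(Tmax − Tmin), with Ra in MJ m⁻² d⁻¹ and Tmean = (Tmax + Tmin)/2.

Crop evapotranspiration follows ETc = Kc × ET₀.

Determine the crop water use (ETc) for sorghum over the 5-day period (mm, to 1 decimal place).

Tmean = (36.9 + 19.6)/2 = 28.25 °C
0.408 Ra = 0.408 × 29.0 = 11.8320 mm/d equivalent
ET₀ = 0.0023 × 11.8320 × (28.25 + 17.8) × √17.3 = 0.0023 × 11.8320 × 46.05 × 4.1593 = 5.2124 mm/d
ETc = Kc × ET₀ = 1.08 × 5.2124 = 5.6294 mm/d
Over 5 days: 5.6294 × 5 = 28.147 mm

28.1 mm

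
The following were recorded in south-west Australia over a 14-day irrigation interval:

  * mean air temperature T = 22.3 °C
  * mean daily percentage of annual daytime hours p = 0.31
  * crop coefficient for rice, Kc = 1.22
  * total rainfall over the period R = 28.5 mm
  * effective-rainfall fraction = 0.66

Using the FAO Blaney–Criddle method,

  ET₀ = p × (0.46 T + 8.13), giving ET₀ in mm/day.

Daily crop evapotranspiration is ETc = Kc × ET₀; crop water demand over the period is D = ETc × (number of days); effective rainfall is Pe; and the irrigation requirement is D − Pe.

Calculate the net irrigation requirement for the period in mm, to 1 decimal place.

78.6 mm

ET₀ = 0.31 × (0.46 × 22.3 + 8.13) = 0.31 × 18.388 = 5.7003 mm/d
ETc = Kc × ET₀ = 1.22 × 5.7003 = 6.9544 mm/d
Crop demand D = ETc × 14 d = 6.9544 × 14 = 97.362 mm
Pe = 0.66 × 28.5 = 18.810 mm
D − Pe = 97.362 − 18.810 = 78.552 mm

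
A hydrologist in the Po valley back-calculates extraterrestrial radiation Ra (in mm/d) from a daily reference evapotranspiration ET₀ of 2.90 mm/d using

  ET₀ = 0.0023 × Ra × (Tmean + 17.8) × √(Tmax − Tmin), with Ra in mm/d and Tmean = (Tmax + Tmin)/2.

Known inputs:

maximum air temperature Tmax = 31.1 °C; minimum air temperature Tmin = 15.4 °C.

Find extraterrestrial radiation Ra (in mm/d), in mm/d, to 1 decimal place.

Tmean = 23.25 °C; √ΔT = 3.9623
Ra = ET₀ / [0.0023 × (Tmean+17.8) × √ΔT] = 2.90 / (0.0023 × 41.05 × 3.9623) = 7.752 mm/d

7.8 mm/d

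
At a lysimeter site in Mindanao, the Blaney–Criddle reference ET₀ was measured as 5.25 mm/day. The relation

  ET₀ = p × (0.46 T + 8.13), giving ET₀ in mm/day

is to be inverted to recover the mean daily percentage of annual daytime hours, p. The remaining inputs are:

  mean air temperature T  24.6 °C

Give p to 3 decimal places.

0.270

p = ET₀ / (0.46 T + 8.13) = 5.25 / (0.46 × 24.6 + 8.13) = 5.25 / 19.446 = 0.2700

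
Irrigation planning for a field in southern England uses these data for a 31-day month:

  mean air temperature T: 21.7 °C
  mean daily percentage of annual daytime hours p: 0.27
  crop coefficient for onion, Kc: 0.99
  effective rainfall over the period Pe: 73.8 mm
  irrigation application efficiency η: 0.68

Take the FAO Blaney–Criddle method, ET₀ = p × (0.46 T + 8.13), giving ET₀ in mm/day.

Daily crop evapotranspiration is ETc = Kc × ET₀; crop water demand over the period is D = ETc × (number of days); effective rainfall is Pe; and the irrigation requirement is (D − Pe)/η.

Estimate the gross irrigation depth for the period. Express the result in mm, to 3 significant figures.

112 mm

ET₀ = 0.27 × (0.46 × 21.7 + 8.13) = 0.27 × 18.112 = 4.8902 mm/d
ETc = Kc × ET₀ = 0.99 × 4.8902 = 4.8413 mm/d
Crop demand D = ETc × 31 d = 4.8413 × 31 = 150.080 mm
D − Pe = 150.080 − 73.8 = 76.280 mm
Gross irrigation = 76.280 / 0.68 = 112.176 mm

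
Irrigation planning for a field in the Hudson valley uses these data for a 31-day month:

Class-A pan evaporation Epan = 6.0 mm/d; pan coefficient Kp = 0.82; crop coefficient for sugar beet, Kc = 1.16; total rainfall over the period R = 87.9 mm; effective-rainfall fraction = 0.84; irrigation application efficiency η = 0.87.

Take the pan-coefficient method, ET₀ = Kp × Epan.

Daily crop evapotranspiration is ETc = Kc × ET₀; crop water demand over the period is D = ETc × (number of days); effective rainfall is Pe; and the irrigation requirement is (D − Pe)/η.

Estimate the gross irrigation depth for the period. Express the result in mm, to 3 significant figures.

ET₀ = 0.82 × 6.0 = 4.9200 mm/d
ETc = Kc × ET₀ = 1.16 × 4.9200 = 5.7072 mm/d
Crop demand D = ETc × 31 d = 5.7072 × 31 = 176.923 mm
Pe = 0.84 × 87.9 = 73.836 mm
D − Pe = 176.923 − 73.836 = 103.087 mm
Gross irrigation = 103.087 / 0.87 = 118.491 mm

118 mm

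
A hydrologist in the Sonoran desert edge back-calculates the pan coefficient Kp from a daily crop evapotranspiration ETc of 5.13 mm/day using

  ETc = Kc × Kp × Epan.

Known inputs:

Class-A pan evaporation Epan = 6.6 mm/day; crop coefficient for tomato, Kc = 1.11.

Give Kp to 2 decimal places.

0.70

ETc = Kc × Kp × Epan  ⇒  Kp = ETc / (Kc × Epan)
Kp = 5.13 / (1.11 × 6.6) = 5.13 / 7.326 = 0.7002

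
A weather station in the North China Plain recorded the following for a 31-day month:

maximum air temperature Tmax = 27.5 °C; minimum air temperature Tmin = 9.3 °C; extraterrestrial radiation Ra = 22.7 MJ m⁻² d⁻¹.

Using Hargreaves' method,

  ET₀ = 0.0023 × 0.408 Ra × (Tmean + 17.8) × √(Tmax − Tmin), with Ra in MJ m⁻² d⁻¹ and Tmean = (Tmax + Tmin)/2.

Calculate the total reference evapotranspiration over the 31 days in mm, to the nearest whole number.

102 mm

Tmean = (27.5 + 9.3)/2 = 18.40 °C
0.408 Ra = 0.408 × 22.7 = 9.2616 mm/d equivalent
ET₀ = 0.0023 × 9.2616 × (18.40 + 17.8) × √18.2 = 0.0023 × 9.2616 × 36.20 × 4.2661 = 3.2897 mm/d
Over 31 days: 3.2897 × 31 = 101.981 mm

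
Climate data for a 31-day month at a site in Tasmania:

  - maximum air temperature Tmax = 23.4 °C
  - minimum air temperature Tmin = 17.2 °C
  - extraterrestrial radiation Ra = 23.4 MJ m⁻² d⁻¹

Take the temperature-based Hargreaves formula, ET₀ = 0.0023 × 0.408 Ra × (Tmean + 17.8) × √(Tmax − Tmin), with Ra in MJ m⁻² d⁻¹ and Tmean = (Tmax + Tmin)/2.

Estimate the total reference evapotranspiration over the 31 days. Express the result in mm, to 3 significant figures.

Tmean = (23.4 + 17.2)/2 = 20.30 °C
0.408 Ra = 0.408 × 23.4 = 9.5472 mm/d equivalent
ET₀ = 0.0023 × 9.5472 × (20.30 + 17.8) × √6.2 = 0.0023 × 9.5472 × 38.10 × 2.4900 = 2.0832 mm/d
Over 31 days: 2.0832 × 31 = 64.579 mm

64.6 mm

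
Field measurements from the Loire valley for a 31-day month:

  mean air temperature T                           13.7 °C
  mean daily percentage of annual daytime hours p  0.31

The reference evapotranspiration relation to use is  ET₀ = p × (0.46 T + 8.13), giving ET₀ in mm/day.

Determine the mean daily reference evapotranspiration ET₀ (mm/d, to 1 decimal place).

ET₀ = 0.31 × (0.46 × 13.7 + 8.13) = 0.31 × 14.432 = 4.4739 mm/d

4.5 mm/d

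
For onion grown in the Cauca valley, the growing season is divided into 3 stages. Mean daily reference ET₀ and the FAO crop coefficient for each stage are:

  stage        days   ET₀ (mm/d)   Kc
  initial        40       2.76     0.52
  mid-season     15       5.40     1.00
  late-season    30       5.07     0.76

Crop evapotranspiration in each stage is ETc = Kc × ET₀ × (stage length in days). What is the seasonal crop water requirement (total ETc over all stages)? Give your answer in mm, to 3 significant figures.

initial: 0.52 × 2.76 × 40 = 57.41 mm
mid-season: 1.00 × 5.40 × 15 = 81.00 mm
late-season: 0.76 × 5.07 × 30 = 115.60 mm
Seasonal total = 254.01 mm

254 mm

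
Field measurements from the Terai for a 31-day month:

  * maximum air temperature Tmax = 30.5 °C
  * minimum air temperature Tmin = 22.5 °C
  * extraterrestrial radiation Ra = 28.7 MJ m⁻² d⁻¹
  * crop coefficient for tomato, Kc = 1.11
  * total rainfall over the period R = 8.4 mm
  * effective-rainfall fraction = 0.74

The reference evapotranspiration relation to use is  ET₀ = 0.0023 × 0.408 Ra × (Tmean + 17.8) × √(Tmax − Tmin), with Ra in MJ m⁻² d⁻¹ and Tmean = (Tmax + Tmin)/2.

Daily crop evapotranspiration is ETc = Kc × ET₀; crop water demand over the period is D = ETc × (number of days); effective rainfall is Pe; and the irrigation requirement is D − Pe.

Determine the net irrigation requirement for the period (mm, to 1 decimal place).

109.9 mm

Tmean = (30.5 + 22.5)/2 = 26.50 °C
0.408 Ra = 0.408 × 28.7 = 11.7096 mm/d equivalent
ET₀ = 0.0023 × 11.7096 × (26.50 + 17.8) × √8.0 = 0.0023 × 11.7096 × 44.30 × 2.8284 = 3.3745 mm/d
ETc = Kc × ET₀ = 1.11 × 3.3745 = 3.7457 mm/d
Crop demand D = ETc × 31 d = 3.7457 × 31 = 116.117 mm
Pe = 0.74 × 8.4 = 6.216 mm
D − Pe = 116.117 − 6.216 = 109.901 mm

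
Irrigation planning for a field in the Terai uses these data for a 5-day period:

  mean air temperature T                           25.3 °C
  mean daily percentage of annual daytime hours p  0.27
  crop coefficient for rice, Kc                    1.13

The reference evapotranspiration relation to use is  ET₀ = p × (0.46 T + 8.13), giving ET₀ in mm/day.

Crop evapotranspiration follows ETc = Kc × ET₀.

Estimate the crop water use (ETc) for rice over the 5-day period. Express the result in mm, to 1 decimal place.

ET₀ = 0.27 × (0.46 × 25.3 + 8.13) = 0.27 × 19.768 = 5.3374 mm/d
ETc = Kc × ET₀ = 1.13 × 5.3374 = 6.0313 mm/d
Over 5 days: 6.0313 × 5 = 30.157 mm

30.2 mm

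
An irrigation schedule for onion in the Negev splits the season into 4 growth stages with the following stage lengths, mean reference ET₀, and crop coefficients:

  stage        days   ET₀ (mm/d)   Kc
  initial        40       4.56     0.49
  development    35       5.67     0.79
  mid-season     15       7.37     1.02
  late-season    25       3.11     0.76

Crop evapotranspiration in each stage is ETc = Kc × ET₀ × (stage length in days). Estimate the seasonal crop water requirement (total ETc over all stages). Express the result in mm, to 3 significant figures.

418 mm

initial: 0.49 × 4.56 × 40 = 89.38 mm
development: 0.79 × 5.67 × 35 = 156.78 mm
mid-season: 1.02 × 7.37 × 15 = 112.76 mm
late-season: 0.76 × 3.11 × 25 = 59.09 mm
Seasonal total = 418.01 mm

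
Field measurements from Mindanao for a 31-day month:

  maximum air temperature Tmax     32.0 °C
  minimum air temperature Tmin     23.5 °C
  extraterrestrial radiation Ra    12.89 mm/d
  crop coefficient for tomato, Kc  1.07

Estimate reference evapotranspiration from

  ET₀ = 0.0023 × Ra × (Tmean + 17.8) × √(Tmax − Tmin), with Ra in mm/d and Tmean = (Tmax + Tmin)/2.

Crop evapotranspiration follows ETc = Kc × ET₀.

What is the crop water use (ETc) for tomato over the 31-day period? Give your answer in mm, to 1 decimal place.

130.6 mm

Tmean = (32.0 + 23.5)/2 = 27.75 °C
ET₀ = 0.0023 × 12.89 × (27.75 + 17.8) × √8.5 = 0.0023 × 12.89 × 45.55 × 2.9155 = 3.9372 mm/d
ETc = Kc × ET₀ = 1.07 × 3.9372 = 4.2128 mm/d
Over 31 days: 4.2128 × 31 = 130.597 mm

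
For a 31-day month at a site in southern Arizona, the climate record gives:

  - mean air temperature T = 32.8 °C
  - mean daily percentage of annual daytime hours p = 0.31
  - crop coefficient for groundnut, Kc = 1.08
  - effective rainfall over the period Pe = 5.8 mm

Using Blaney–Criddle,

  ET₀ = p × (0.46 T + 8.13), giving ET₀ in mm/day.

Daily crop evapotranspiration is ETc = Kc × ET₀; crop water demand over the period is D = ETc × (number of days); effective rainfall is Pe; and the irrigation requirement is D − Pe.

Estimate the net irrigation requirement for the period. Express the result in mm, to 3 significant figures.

235 mm

ET₀ = 0.31 × (0.46 × 32.8 + 8.13) = 0.31 × 23.218 = 7.1976 mm/d
ETc = Kc × ET₀ = 1.08 × 7.1976 = 7.7734 mm/d
Crop demand D = ETc × 31 d = 7.7734 × 31 = 240.975 mm
D − Pe = 240.975 − 5.8 = 235.175 mm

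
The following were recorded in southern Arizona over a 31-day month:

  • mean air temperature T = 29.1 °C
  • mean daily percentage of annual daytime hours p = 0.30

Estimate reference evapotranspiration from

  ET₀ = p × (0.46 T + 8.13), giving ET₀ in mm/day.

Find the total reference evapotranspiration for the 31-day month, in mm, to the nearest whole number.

200 mm

ET₀ = 0.30 × (0.46 × 29.1 + 8.13) = 0.30 × 21.516 = 6.4548 mm/d
Monthly total = 6.4548 × 31 = 200.099 mm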